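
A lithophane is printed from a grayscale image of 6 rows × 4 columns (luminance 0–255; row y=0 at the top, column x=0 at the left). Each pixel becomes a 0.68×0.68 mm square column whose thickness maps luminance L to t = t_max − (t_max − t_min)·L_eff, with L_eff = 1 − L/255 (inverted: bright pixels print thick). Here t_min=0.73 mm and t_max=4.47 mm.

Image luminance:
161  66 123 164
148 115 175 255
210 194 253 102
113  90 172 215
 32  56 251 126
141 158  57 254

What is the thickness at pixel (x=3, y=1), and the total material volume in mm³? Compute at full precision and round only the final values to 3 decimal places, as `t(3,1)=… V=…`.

span = t_max - t_min = 4.47 - 0.73 = 3.740
L(3,1) = 255, L_eff = 1 - 255/255 = 0.000000 (inverted)
t(3,1) = 4.47 - 3.740·0.000000 = 4.470
Σt over all 6·4 pixels = 53081/750 ≈ 70.7746667
V = pitch²·Σt = 0.68²·53081/750 = 32.726

t(3,1)=4.470 V=32.726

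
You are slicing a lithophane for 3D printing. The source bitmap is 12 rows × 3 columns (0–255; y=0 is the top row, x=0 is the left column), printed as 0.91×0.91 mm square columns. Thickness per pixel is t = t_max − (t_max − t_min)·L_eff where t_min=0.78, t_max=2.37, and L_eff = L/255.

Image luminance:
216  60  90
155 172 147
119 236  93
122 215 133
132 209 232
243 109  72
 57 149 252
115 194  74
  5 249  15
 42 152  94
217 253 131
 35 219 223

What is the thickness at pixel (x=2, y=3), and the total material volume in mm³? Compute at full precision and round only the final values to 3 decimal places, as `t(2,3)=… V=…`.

t(2,3)=1.541 V=43.644

span = t_max - t_min = 2.37 - 0.78 = 1.590
L(2,3) = 133, L_eff = 133/255 = 0.521569
t(2,3) = 2.37 - 1.590·0.521569 = 1.541
Σt over all 12·3 pixels = 447977/8500 ≈ 52.7031765
V = pitch²·Σt = 0.91²·447977/8500 = 43.644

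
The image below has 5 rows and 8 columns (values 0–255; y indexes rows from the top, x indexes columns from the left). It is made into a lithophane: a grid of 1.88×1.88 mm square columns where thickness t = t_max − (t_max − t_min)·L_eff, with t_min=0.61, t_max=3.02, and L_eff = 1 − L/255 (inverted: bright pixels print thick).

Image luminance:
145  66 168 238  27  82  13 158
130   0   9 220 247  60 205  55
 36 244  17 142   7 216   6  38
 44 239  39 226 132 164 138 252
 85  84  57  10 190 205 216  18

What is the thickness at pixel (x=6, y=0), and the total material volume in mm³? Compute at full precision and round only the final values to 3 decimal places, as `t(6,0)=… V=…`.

t(6,0)=0.733 V=240.831

span = t_max - t_min = 3.02 - 0.61 = 2.410
L(6,0) = 13, L_eff = 1 - 13/255 = 0.949020 (inverted)
t(6,0) = 3.02 - 2.410·0.949020 = 0.733
Σt over all 5·8 pixels = 434387/6375 ≈ 68.1391373
V = pitch²·Σt = 1.88²·434387/6375 = 240.831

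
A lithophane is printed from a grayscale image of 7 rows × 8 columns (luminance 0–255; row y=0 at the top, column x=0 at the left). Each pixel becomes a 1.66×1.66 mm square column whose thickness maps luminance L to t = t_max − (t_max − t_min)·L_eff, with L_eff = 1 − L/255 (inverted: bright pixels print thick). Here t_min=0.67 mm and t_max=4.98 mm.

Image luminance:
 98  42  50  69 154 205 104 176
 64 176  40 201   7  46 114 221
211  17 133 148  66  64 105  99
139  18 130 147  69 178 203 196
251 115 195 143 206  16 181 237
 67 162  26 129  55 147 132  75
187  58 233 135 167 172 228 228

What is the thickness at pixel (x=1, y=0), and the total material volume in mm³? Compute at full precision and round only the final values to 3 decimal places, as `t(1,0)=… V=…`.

span = t_max - t_min = 4.98 - 0.67 = 4.310
L(1,0) = 42, L_eff = 1 - 42/255 = 0.835294 (inverted)
t(1,0) = 4.98 - 4.310·0.835294 = 1.380
Σt over all 7·8 pixels = 815009/5100 ≈ 159.8056863
V = pitch²·Σt = 1.66²·815009/5100 = 440.361

t(1,0)=1.380 V=440.361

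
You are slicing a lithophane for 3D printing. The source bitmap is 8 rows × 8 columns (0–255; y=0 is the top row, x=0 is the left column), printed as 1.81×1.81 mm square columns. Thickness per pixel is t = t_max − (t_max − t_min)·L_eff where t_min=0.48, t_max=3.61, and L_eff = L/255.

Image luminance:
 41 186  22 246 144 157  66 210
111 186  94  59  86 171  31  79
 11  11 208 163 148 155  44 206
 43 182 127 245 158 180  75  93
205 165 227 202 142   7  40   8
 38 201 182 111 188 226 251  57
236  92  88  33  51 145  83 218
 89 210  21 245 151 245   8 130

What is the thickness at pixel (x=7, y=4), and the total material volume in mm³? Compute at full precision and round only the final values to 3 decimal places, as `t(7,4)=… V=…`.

t(7,4)=3.512 V=425.840

span = t_max - t_min = 3.61 - 0.48 = 3.130
L(7,4) = 8, L_eff = 8/255 = 0.031373
t(7,4) = 3.61 - 3.130·0.031373 = 3.512
Σt over all 8·8 pixels = 3314591/25500 ≈ 129.9839608
V = pitch²·Σt = 1.81²·3314591/25500 = 425.840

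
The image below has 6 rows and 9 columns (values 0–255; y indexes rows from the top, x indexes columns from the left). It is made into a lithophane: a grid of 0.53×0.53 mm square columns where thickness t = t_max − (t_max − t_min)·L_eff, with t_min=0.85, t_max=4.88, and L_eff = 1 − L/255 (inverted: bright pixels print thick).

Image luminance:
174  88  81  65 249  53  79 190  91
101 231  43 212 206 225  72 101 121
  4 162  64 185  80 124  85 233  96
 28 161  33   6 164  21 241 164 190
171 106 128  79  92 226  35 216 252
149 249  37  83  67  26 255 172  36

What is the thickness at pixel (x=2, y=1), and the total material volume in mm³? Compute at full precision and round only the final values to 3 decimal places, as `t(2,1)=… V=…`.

t(2,1)=1.530 V=43.090

span = t_max - t_min = 4.88 - 0.85 = 4.030
L(2,1) = 43, L_eff = 1 - 43/255 = 0.831373 (inverted)
t(2,1) = 4.88 - 4.030·0.831373 = 1.530
Σt over all 6·9 pixels = 977914/6375 ≈ 153.3982745
V = pitch²·Σt = 0.53²·977914/6375 = 43.090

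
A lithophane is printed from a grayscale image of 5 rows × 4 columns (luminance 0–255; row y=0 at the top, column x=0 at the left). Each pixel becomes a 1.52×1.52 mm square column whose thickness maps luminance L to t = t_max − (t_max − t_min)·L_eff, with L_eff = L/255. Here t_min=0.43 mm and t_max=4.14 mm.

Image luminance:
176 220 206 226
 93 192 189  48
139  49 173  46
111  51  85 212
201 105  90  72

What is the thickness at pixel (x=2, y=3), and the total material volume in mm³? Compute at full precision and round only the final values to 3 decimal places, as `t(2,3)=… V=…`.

span = t_max - t_min = 4.14 - 0.43 = 3.710
L(2,3) = 85, L_eff = 85/255 = 0.333333
t(2,3) = 4.14 - 3.710·0.333333 = 2.903
Σt over all 5·4 pixels = 278909/6375 ≈ 43.7504314
V = pitch²·Σt = 1.52²·278909/6375 = 101.081

t(2,3)=2.903 V=101.081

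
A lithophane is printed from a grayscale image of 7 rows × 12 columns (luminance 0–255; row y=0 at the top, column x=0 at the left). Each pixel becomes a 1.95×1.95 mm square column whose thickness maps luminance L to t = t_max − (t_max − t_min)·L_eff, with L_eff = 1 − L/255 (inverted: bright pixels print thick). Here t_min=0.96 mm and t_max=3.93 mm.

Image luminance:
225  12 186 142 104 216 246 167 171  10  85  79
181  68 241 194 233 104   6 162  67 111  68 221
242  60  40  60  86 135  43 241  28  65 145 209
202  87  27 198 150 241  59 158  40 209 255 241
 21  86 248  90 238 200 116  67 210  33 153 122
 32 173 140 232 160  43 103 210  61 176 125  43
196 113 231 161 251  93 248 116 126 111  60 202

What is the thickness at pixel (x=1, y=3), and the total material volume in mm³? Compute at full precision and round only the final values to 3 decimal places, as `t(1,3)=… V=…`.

t(1,3)=1.973 V=816.388

span = t_max - t_min = 3.93 - 0.96 = 2.970
L(1,3) = 87, L_eff = 1 - 87/255 = 0.658824 (inverted)
t(1,3) = 3.93 - 2.970·0.658824 = 1.973
Σt over all 7·12 pixels = 182493/850 ≈ 214.6976471
V = pitch²·Σt = 1.95²·182493/850 = 816.388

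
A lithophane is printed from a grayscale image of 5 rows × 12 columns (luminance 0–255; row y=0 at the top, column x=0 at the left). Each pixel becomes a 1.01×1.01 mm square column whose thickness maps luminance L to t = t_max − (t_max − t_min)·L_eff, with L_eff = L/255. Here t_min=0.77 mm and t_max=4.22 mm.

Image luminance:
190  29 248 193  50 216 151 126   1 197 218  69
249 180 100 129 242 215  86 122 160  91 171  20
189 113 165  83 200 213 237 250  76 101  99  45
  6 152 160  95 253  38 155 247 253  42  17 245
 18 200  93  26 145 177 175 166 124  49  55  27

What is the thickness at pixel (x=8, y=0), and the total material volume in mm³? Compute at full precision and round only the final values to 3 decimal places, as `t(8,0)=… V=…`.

t(8,0)=4.206 V=145.919

span = t_max - t_min = 4.22 - 0.77 = 3.450
L(8,0) = 1, L_eff = 1/255 = 0.003922
t(8,0) = 4.22 - 3.450·0.003922 = 4.206
Σt over all 5·12 pixels = 121587/850 ≈ 143.0435294
V = pitch²·Σt = 1.01²·121587/850 = 145.919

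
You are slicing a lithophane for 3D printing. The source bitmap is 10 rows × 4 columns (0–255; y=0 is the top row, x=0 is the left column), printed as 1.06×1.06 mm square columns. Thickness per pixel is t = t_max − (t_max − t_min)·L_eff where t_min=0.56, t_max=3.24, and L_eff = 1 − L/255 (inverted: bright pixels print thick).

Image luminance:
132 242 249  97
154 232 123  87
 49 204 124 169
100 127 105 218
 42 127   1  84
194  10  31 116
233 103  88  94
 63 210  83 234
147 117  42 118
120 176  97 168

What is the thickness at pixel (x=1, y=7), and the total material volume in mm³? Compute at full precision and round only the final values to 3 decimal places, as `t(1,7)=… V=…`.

t(1,7)=2.767 V=85.512

span = t_max - t_min = 3.24 - 0.56 = 2.680
L(1,7) = 210, L_eff = 1 - 210/255 = 0.176471 (inverted)
t(1,7) = 3.24 - 2.680·0.176471 = 2.767
Σt over all 10·4 pixels = 97034/1275 ≈ 76.1050980
V = pitch²·Σt = 1.06²·97034/1275 = 85.512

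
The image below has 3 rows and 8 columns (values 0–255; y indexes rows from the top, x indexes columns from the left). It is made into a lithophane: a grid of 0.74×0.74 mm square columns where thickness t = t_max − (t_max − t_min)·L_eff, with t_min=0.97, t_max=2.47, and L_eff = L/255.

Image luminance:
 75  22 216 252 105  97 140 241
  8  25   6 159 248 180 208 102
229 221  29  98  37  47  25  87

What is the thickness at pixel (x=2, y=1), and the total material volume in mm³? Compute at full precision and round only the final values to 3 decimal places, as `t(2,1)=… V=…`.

t(2,1)=2.435 V=23.259

span = t_max - t_min = 2.47 - 0.97 = 1.500
L(2,1) = 6, L_eff = 6/255 = 0.023529
t(2,1) = 2.47 - 1.500·0.023529 = 2.435
Σt over all 3·8 pixels = 36103/850 ≈ 42.4741176
V = pitch²·Σt = 0.74²·36103/850 = 23.259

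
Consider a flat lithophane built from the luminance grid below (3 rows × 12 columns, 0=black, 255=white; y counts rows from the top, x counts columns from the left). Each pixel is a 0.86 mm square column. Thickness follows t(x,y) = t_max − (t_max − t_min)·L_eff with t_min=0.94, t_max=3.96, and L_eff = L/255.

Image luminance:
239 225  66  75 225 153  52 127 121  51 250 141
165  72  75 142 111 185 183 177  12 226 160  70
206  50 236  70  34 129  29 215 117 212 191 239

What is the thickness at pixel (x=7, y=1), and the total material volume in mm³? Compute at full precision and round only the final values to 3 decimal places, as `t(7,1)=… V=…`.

t(7,1)=1.864 V=61.370

span = t_max - t_min = 3.96 - 0.94 = 3.020
L(7,1) = 177, L_eff = 177/255 = 0.694118
t(7,1) = 3.96 - 3.020·0.694118 = 1.864
Σt over all 3·12 pixels = 352653/4250 ≈ 82.9771765
V = pitch²·Σt = 0.86²·352653/4250 = 61.370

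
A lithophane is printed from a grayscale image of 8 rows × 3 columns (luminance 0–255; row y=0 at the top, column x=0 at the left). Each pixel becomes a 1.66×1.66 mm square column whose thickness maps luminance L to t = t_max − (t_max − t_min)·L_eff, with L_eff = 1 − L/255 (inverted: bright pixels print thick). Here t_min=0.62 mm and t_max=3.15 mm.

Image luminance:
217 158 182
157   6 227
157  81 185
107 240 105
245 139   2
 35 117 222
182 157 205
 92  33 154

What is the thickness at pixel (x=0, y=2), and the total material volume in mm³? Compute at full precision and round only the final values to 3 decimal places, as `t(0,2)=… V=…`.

t(0,2)=2.178 V=134.096

span = t_max - t_min = 3.15 - 0.62 = 2.530
L(0,2) = 157, L_eff = 1 - 157/255 = 0.384314 (inverted)
t(0,2) = 3.15 - 2.530·0.384314 = 2.178
Σt over all 8·3 pixels = 82727/1700 ≈ 48.6629412
V = pitch²·Σt = 1.66²·82727/1700 = 134.096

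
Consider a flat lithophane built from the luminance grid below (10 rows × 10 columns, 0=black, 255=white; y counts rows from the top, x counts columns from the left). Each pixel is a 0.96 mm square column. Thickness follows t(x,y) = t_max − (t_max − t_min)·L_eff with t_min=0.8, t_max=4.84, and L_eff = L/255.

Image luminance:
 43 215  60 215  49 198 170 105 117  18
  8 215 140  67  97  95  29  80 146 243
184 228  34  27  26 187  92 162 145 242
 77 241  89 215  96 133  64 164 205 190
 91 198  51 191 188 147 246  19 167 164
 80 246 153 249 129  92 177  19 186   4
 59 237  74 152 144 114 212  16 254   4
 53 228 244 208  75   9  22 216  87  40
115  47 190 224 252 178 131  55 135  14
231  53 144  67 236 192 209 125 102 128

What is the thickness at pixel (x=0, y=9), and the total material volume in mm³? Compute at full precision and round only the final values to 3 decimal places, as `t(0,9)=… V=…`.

span = t_max - t_min = 4.84 - 0.8 = 4.040
L(0,9) = 231, L_eff = 231/255 = 0.905882
t(0,9) = 4.84 - 4.040·0.905882 = 1.180
Σt over all 10·10 pixels = 1753916/6375 ≈ 275.1240784
V = pitch²·Σt = 0.96²·1753916/6375 = 253.554

t(0,9)=1.180 V=253.554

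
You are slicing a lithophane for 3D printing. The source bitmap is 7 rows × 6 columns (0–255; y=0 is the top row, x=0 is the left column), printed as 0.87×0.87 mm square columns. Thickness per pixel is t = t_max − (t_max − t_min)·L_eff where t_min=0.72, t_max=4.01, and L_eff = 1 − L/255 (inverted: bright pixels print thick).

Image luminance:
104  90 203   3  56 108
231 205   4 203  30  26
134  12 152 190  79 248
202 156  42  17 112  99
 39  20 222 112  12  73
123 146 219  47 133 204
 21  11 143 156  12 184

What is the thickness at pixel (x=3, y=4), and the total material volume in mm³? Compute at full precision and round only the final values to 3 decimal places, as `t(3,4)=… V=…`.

span = t_max - t_min = 4.01 - 0.72 = 3.290
L(3,4) = 112, L_eff = 1 - 112/255 = 0.560784 (inverted)
t(3,4) = 4.01 - 3.290·0.560784 = 2.165
Σt over all 7·6 pixels = 2278927/25500 ≈ 89.3696863
V = pitch²·Σt = 0.87²·2278927/25500 = 67.644

t(3,4)=2.165 V=67.644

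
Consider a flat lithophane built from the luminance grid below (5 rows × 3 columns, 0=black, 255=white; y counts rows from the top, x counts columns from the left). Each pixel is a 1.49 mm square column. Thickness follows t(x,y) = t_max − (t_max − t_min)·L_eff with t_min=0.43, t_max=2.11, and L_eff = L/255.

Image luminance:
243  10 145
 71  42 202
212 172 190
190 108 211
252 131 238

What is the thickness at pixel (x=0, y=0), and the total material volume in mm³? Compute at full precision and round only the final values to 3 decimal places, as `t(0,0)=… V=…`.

span = t_max - t_min = 2.11 - 0.43 = 1.680
L(0,0) = 243, L_eff = 243/255 = 0.952941
t(0,0) = 2.11 - 1.680·0.952941 = 0.509
Σt over all 5·3 pixels = 133673/8500 ≈ 15.7262353
V = pitch²·Σt = 1.49²·133673/8500 = 34.914

t(0,0)=0.509 V=34.914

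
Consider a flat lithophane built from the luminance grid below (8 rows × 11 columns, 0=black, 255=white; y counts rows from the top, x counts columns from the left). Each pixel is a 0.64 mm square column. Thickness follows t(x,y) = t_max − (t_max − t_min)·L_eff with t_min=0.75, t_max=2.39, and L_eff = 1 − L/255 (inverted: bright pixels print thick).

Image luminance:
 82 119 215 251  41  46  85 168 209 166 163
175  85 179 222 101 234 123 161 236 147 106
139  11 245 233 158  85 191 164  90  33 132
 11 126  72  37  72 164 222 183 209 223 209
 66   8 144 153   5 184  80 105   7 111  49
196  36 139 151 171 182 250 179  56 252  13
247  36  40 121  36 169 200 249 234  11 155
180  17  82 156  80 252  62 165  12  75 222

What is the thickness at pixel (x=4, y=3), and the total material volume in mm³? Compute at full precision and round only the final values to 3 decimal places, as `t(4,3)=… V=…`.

t(4,3)=1.213 V=57.752

span = t_max - t_min = 2.39 - 0.75 = 1.640
L(4,3) = 72, L_eff = 1 - 72/255 = 0.717647 (inverted)
t(4,3) = 2.39 - 1.640·0.717647 = 1.213
Σt over all 8·11 pixels = 299617/2125 ≈ 140.9962353
V = pitch²·Σt = 0.64²·299617/2125 = 57.752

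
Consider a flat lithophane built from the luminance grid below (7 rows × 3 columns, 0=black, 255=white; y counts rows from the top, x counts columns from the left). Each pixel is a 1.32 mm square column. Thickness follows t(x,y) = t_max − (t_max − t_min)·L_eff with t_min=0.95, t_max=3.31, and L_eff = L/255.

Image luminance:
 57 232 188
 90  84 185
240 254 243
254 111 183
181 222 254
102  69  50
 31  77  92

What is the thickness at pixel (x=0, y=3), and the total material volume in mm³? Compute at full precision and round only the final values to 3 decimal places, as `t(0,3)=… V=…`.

t(0,3)=0.959 V=69.528

span = t_max - t_min = 3.31 - 0.95 = 2.360
L(0,3) = 254, L_eff = 254/255 = 0.996078
t(0,3) = 3.31 - 2.360·0.996078 = 0.959
Σt over all 7·3 pixels = 1017541/25500 ≈ 39.9035686
V = pitch²·Σt = 1.32²·1017541/25500 = 69.528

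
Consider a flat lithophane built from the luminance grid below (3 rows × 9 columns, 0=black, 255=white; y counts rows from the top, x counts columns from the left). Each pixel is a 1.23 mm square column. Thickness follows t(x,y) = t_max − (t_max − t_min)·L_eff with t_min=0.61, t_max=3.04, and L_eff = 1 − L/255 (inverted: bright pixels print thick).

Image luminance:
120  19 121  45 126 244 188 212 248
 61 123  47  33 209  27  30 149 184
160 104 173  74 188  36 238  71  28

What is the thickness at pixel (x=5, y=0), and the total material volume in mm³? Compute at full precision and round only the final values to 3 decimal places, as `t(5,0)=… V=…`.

span = t_max - t_min = 3.04 - 0.61 = 2.430
L(5,0) = 244, L_eff = 1 - 244/255 = 0.043137 (inverted)
t(5,0) = 3.04 - 2.430·0.043137 = 2.935
Σt over all 3·9 pixels = 403893/8500 ≈ 47.5168235
V = pitch²·Σt = 1.23²·403893/8500 = 71.888

t(5,0)=2.935 V=71.888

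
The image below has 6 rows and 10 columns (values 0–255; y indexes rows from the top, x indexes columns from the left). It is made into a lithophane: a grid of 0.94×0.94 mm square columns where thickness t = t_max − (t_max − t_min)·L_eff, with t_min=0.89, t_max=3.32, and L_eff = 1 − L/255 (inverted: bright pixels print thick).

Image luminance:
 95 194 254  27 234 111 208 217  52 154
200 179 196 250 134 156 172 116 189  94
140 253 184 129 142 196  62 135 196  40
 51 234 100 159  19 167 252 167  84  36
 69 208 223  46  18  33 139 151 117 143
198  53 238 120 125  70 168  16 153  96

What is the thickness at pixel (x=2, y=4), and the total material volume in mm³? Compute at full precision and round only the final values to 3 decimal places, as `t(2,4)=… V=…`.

t(2,4)=3.015 V=117.594

span = t_max - t_min = 3.32 - 0.89 = 2.430
L(2,4) = 223, L_eff = 1 - 223/255 = 0.125490 (inverted)
t(2,4) = 3.32 - 2.430·0.125490 = 3.015
Σt over all 6·10 pixels = 565611/4250 ≈ 133.0849412
V = pitch²·Σt = 0.94²·565611/4250 = 117.594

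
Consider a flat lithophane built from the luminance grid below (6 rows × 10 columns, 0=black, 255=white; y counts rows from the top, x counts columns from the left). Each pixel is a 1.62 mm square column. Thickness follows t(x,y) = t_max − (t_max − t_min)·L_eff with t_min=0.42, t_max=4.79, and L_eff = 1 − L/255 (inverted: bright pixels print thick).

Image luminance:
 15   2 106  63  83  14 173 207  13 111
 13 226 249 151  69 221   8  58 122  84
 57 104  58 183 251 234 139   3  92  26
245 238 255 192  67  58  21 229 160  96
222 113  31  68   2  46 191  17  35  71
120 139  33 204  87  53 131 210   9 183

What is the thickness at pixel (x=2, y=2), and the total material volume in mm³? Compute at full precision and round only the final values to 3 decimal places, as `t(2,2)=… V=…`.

t(2,2)=1.414 V=365.713

span = t_max - t_min = 4.79 - 0.42 = 4.370
L(2,2) = 58, L_eff = 1 - 58/255 = 0.772549 (inverted)
t(2,2) = 4.79 - 4.370·0.772549 = 1.414
Σt over all 6·10 pixels = 3553457/25500 ≈ 139.3512549
V = pitch²·Σt = 1.62²·3553457/25500 = 365.713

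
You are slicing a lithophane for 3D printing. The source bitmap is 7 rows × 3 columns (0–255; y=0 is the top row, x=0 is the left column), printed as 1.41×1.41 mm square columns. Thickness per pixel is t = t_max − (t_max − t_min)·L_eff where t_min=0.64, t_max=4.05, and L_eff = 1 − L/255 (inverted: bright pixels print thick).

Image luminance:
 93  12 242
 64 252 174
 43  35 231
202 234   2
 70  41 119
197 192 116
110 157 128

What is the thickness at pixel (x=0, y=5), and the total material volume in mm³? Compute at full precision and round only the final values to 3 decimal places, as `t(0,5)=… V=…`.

span = t_max - t_min = 4.05 - 0.64 = 3.410
L(0,5) = 197, L_eff = 1 - 197/255 = 0.227451 (inverted)
t(0,5) = 4.05 - 3.410·0.227451 = 3.274
Σt over all 7·3 pixels = 634097/12750 ≈ 49.7330980
V = pitch²·Σt = 1.41²·634097/12750 = 98.874

t(0,5)=3.274 V=98.874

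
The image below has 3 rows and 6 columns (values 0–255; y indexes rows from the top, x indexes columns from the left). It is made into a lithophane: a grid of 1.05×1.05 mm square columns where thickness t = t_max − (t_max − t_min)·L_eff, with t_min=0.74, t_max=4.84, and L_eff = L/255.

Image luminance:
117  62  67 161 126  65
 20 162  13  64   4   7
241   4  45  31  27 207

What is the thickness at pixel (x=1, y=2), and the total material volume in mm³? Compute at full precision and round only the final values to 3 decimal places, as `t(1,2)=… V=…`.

t(1,2)=4.776 V=70.825

span = t_max - t_min = 4.84 - 0.74 = 4.100
L(1,2) = 4, L_eff = 4/255 = 0.015686
t(1,2) = 4.84 - 4.100·0.015686 = 4.776
Σt over all 3·6 pixels = 163813/2550 ≈ 64.2403922
V = pitch²·Σt = 1.05²·163813/2550 = 70.825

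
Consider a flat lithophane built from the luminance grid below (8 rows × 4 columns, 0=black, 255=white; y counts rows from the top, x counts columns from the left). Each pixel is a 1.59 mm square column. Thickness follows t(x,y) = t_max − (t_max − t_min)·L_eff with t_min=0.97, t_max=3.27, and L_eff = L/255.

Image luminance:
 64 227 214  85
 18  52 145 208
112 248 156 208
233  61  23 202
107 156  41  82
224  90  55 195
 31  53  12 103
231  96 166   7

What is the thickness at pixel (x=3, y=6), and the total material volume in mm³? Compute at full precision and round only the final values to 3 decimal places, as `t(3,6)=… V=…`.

t(3,6)=2.341 V=175.497

span = t_max - t_min = 3.27 - 0.97 = 2.300
L(3,6) = 103, L_eff = 103/255 = 0.403922
t(3,6) = 3.27 - 2.300·0.403922 = 2.341
Σt over all 8·4 pixels = 177017/2550 ≈ 69.4184314
V = pitch²·Σt = 1.59²·177017/2550 = 175.497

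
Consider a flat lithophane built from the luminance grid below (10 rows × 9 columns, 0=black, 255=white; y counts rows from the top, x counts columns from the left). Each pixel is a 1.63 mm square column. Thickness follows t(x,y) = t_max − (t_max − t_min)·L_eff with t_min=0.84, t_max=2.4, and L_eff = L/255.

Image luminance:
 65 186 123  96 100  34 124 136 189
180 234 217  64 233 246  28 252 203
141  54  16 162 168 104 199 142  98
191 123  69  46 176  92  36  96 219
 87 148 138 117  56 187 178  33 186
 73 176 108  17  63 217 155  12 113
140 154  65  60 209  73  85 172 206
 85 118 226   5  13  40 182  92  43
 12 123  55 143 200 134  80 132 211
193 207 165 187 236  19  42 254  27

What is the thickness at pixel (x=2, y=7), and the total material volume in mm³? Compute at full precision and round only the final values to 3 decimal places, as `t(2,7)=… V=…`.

t(2,7)=1.017 V=390.318

span = t_max - t_min = 2.4 - 0.84 = 1.560
L(2,7) = 226, L_eff = 226/255 = 0.886275
t(2,7) = 2.4 - 1.560·0.886275 = 1.017
Σt over all 10·9 pixels = 312178/2125 ≈ 146.9072941
V = pitch²·Σt = 1.63²·312178/2125 = 390.318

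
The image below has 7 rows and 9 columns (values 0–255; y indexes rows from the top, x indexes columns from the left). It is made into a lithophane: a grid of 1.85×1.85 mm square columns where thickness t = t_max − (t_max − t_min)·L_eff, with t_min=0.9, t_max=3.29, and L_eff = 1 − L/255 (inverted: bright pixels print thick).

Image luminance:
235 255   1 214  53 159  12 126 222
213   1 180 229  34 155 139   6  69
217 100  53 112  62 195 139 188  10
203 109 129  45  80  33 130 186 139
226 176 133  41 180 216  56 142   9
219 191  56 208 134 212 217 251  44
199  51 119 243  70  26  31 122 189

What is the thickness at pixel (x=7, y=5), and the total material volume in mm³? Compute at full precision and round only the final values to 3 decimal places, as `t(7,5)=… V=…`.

t(7,5)=3.253 V=456.899

span = t_max - t_min = 3.29 - 0.9 = 2.390
L(7,5) = 251, L_eff = 1 - 251/255 = 0.015686 (inverted)
t(7,5) = 3.29 - 2.390·0.015686 = 3.253
Σt over all 7·9 pixels = 50062/375 ≈ 133.4986667
V = pitch²·Σt = 1.85²·50062/375 = 456.899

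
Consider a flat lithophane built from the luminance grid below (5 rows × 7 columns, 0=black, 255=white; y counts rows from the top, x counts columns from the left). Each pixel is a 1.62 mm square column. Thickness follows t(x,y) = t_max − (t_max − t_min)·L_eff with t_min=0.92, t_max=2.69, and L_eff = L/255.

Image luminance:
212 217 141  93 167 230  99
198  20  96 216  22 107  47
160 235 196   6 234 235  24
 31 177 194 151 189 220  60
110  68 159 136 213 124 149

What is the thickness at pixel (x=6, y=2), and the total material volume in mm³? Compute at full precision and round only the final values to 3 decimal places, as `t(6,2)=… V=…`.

t(6,2)=2.523 V=157.171

span = t_max - t_min = 2.69 - 0.92 = 1.770
L(6,2) = 24, L_eff = 24/255 = 0.094118
t(6,2) = 2.69 - 1.770·0.094118 = 2.523
Σt over all 5·7 pixels = 509051/8500 ≈ 59.8883529
V = pitch²·Σt = 1.62²·509051/8500 = 157.171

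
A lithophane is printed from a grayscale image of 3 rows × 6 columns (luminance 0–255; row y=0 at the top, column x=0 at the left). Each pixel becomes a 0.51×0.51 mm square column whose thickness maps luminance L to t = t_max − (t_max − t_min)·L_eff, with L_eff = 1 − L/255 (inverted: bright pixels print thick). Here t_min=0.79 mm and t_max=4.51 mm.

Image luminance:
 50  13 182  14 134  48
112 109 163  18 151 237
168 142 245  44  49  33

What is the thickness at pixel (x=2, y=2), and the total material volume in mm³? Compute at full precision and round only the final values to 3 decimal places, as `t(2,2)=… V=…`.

t(2,2)=4.364 V=10.954

span = t_max - t_min = 4.51 - 0.79 = 3.720
L(2,2) = 245, L_eff = 1 - 245/255 = 0.039216 (inverted)
t(2,2) = 4.51 - 3.720·0.039216 = 4.364
Σt over all 3·6 pixels = 178979/4250 ≈ 42.1127059
V = pitch²·Σt = 0.51²·178979/4250 = 10.954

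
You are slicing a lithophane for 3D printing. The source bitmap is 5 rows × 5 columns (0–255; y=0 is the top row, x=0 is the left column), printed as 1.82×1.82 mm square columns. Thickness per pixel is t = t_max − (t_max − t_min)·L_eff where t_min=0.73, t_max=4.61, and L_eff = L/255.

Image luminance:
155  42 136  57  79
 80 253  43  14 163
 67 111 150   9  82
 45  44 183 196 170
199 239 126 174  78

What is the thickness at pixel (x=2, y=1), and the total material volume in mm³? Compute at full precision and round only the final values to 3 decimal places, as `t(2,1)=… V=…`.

t(2,1)=3.956 V=235.845

span = t_max - t_min = 4.61 - 0.73 = 3.880
L(2,1) = 43, L_eff = 43/255 = 0.168627
t(2,1) = 4.61 - 3.880·0.168627 = 3.956
Σt over all 5·5 pixels = 121041/1700 ≈ 71.2005882
V = pitch²·Σt = 1.82²·121041/1700 = 235.845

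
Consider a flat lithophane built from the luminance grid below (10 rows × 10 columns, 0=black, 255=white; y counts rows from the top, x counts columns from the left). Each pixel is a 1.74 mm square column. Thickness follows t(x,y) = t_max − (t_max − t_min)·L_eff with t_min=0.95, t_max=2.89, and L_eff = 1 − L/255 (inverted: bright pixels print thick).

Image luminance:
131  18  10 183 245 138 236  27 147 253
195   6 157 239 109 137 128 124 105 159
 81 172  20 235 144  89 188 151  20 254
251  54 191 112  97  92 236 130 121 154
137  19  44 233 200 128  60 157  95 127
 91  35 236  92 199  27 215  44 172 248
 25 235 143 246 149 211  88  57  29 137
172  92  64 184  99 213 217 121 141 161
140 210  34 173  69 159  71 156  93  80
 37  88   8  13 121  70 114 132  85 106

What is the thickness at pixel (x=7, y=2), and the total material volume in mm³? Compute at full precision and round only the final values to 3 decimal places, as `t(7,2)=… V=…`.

span = t_max - t_min = 2.89 - 0.95 = 1.940
L(7,2) = 151, L_eff = 1 - 151/255 = 0.407843 (inverted)
t(7,2) = 2.89 - 1.940·0.407843 = 2.099
Σt over all 10·10 pixels = 2456827/12750 ≈ 192.6923137
V = pitch²·Σt = 1.74²·2456827/12750 = 583.395

t(7,2)=2.099 V=583.395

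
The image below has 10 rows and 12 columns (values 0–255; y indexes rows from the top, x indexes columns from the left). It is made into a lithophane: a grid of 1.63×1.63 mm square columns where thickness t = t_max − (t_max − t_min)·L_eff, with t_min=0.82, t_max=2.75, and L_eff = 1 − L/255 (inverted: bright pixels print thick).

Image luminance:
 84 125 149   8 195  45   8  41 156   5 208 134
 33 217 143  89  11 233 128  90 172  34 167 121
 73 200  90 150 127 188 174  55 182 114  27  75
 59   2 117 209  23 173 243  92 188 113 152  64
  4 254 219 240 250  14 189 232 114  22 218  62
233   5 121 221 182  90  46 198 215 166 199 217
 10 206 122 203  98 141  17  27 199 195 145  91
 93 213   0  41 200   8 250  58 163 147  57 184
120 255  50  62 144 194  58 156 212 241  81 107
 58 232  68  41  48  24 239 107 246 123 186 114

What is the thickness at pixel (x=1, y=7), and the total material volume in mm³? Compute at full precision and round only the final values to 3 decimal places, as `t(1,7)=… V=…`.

span = t_max - t_min = 2.75 - 0.82 = 1.930
L(1,7) = 213, L_eff = 1 - 213/255 = 0.164706 (inverted)
t(1,7) = 2.75 - 1.930·0.164706 = 2.432
Σt over all 10·12 pixels = 1816261/8500 ≈ 213.6777647
V = pitch²·Σt = 1.63²·1816261/8500 = 567.720

t(1,7)=2.432 V=567.720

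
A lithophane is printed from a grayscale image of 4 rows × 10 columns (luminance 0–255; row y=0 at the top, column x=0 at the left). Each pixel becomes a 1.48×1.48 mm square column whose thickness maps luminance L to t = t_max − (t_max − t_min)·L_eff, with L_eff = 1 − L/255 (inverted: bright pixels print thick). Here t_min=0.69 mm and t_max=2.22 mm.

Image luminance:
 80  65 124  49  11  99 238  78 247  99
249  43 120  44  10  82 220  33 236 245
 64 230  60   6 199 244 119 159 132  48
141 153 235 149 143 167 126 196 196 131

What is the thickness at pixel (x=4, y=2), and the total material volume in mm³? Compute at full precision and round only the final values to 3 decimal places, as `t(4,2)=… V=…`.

span = t_max - t_min = 2.22 - 0.69 = 1.530
L(4,2) = 199, L_eff = 1 - 199/255 = 0.219608 (inverted)
t(4,2) = 2.22 - 1.530·0.219608 = 1.884
Σt over all 4·10 pixels = 59.22
V = pitch²·Σt = 1.48²·59.22 = 129.715

t(4,2)=1.884 V=129.715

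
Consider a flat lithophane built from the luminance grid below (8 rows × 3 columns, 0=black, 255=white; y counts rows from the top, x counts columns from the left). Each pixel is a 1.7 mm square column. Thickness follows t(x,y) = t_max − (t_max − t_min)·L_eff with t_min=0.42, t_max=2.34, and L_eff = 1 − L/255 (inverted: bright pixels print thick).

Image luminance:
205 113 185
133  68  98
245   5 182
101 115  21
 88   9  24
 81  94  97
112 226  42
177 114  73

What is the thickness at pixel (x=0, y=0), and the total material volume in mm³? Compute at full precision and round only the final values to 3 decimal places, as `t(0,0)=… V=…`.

t(0,0)=1.964 V=85.881

span = t_max - t_min = 2.34 - 0.42 = 1.920
L(0,0) = 205, L_eff = 1 - 205/255 = 0.196078 (inverted)
t(0,0) = 2.34 - 1.920·0.196078 = 1.964
Σt over all 8·3 pixels = 63148/2125 ≈ 29.7167059
V = pitch²·Σt = 1.7²·63148/2125 = 85.881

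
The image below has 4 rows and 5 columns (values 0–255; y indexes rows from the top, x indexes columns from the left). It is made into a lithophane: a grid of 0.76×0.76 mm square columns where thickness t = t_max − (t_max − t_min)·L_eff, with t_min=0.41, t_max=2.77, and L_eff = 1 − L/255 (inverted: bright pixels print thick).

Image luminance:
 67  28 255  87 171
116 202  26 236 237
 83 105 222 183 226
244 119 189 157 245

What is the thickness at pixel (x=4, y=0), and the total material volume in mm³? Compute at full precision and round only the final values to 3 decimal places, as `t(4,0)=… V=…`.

span = t_max - t_min = 2.77 - 0.41 = 2.360
L(4,0) = 171, L_eff = 1 - 171/255 = 0.329412 (inverted)
t(4,0) = 2.77 - 2.360·0.329412 = 1.993
Σt over all 4·5 pixels = 80319/2125 ≈ 37.7971765
V = pitch²·Σt = 0.76²·80319/2125 = 21.832

t(4,0)=1.993 V=21.832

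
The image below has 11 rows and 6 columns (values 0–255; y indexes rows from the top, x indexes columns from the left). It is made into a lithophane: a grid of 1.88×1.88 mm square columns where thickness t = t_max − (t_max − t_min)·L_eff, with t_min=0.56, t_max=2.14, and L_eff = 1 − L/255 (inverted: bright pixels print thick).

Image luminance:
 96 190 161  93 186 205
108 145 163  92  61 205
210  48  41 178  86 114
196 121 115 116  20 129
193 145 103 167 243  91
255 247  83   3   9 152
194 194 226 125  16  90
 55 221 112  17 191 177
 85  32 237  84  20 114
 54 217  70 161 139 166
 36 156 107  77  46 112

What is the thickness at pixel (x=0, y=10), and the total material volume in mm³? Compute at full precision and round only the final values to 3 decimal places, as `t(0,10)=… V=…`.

span = t_max - t_min = 2.14 - 0.56 = 1.580
L(0,10) = 36, L_eff = 1 - 36/255 = 0.858824 (inverted)
t(0,10) = 2.14 - 1.580·0.858824 = 0.783
Σt over all 11·6 pixels = 375673/4250 ≈ 88.3936471
V = pitch²·Σt = 1.88²·375673/4250 = 312.419

t(0,10)=0.783 V=312.419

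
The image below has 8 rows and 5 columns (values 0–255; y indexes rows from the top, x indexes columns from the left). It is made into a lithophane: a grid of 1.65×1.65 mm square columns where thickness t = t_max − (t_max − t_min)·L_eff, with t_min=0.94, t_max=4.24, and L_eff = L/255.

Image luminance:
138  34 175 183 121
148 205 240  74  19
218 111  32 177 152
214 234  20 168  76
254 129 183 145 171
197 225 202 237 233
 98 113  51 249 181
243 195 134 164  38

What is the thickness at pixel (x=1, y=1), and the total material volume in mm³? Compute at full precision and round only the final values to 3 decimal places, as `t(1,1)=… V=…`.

span = t_max - t_min = 4.24 - 0.94 = 3.300
L(1,1) = 205, L_eff = 205/255 = 0.803922
t(1,1) = 4.24 - 3.300·0.803922 = 1.587
Σt over all 8·5 pixels = 76169/850 ≈ 89.6105882
V = pitch²·Σt = 1.65²·76169/850 = 243.965

t(1,1)=1.587 V=243.965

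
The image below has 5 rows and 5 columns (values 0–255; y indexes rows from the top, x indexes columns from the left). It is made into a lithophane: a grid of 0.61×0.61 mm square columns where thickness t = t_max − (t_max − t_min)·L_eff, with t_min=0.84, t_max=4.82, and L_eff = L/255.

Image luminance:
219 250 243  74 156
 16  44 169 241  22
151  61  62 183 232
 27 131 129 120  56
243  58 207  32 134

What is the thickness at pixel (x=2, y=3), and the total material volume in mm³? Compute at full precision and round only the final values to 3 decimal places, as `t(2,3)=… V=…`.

span = t_max - t_min = 4.82 - 0.84 = 3.980
L(2,3) = 129, L_eff = 129/255 = 0.505882
t(2,3) = 4.82 - 3.980·0.505882 = 2.807
Σt over all 5·5 pixels = 177527/2550 ≈ 69.6184314
V = pitch²·Σt = 0.61²·177527/2550 = 25.905

t(2,3)=2.807 V=25.905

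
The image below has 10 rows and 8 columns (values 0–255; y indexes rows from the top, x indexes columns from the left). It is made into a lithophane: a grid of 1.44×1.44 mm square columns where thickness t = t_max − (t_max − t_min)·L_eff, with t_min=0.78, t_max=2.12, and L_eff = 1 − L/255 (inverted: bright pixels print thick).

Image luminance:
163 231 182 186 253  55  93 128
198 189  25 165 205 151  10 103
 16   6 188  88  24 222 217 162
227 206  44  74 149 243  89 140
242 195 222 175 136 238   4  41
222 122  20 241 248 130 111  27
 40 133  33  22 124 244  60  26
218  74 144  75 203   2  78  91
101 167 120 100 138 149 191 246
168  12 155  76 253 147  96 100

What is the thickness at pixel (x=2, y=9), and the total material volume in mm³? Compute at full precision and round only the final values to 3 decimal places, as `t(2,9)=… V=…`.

t(2,9)=1.595 V=244.809

span = t_max - t_min = 2.12 - 0.78 = 1.340
L(2,9) = 155, L_eff = 1 - 155/255 = 0.392157 (inverted)
t(2,9) = 2.12 - 1.340·0.392157 = 1.595
Σt over all 10·8 pixels = 752632/6375 ≈ 118.0599216
V = pitch²·Σt = 1.44²·752632/6375 = 244.809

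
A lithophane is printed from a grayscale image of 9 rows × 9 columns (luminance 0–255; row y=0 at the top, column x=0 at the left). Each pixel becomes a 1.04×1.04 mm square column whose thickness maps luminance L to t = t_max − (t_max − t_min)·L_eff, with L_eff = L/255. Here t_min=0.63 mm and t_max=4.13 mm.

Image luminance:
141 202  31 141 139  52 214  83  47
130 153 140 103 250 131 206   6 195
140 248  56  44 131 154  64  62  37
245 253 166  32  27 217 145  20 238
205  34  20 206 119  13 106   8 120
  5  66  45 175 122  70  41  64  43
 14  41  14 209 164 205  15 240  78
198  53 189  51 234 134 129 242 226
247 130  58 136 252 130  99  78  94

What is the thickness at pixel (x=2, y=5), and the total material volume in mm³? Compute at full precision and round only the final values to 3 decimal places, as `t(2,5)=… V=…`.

span = t_max - t_min = 4.13 - 0.63 = 3.500
L(2,5) = 45, L_eff = 45/255 = 0.176471
t(2,5) = 4.13 - 3.500·0.176471 = 3.512
Σt over all 9·9 pixels = 340851/1700 ≈ 200.5005882
V = pitch²·Σt = 1.04²·340851/1700 = 216.861

t(2,5)=3.512 V=216.861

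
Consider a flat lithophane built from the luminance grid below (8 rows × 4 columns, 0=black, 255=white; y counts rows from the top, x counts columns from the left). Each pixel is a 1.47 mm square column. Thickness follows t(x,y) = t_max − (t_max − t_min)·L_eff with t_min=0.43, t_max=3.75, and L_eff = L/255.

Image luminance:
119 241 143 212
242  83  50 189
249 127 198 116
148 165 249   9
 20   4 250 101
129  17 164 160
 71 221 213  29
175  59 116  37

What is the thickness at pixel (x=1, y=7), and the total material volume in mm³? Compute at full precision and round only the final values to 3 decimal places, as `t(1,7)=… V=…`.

t(1,7)=2.982 V=138.163

span = t_max - t_min = 3.75 - 0.43 = 3.320
L(1,7) = 59, L_eff = 59/255 = 0.231373
t(1,7) = 3.75 - 3.320·0.231373 = 2.982
Σt over all 8·4 pixels = 407602/6375 ≈ 63.9375686
V = pitch²·Σt = 1.47²·407602/6375 = 138.163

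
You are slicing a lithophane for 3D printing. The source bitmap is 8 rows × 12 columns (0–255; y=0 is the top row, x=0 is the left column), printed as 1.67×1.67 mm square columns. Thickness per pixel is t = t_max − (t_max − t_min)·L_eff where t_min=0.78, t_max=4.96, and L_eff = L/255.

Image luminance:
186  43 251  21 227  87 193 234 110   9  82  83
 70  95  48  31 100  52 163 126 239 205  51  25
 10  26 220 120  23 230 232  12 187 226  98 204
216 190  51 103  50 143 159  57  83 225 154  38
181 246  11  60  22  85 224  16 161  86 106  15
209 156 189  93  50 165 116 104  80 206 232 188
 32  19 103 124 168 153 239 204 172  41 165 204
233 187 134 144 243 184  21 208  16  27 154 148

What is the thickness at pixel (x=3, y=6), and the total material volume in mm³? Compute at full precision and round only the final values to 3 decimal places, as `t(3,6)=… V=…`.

t(3,6)=2.927 V=774.249

span = t_max - t_min = 4.96 - 0.78 = 4.180
L(3,6) = 124, L_eff = 124/255 = 0.486275
t(3,6) = 4.96 - 4.180·0.486275 = 2.927
Σt over all 8·12 pixels = 1769816/6375 ≈ 277.6181961
V = pitch²·Σt = 1.67²·1769816/6375 = 774.249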